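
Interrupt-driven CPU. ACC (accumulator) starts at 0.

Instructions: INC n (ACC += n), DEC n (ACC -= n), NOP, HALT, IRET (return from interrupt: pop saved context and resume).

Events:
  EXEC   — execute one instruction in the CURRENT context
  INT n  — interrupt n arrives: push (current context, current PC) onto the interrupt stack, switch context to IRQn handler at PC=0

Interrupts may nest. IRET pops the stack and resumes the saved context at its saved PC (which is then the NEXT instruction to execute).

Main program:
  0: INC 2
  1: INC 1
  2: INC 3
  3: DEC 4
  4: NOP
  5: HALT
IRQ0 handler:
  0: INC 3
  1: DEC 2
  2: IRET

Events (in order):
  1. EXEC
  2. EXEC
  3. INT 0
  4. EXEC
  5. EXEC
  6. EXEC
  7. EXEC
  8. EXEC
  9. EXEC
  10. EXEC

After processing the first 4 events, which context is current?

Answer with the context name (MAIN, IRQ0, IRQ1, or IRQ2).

Answer: IRQ0

Derivation:
Event 1 (EXEC): [MAIN] PC=0: INC 2 -> ACC=2
Event 2 (EXEC): [MAIN] PC=1: INC 1 -> ACC=3
Event 3 (INT 0): INT 0 arrives: push (MAIN, PC=2), enter IRQ0 at PC=0 (depth now 1)
Event 4 (EXEC): [IRQ0] PC=0: INC 3 -> ACC=6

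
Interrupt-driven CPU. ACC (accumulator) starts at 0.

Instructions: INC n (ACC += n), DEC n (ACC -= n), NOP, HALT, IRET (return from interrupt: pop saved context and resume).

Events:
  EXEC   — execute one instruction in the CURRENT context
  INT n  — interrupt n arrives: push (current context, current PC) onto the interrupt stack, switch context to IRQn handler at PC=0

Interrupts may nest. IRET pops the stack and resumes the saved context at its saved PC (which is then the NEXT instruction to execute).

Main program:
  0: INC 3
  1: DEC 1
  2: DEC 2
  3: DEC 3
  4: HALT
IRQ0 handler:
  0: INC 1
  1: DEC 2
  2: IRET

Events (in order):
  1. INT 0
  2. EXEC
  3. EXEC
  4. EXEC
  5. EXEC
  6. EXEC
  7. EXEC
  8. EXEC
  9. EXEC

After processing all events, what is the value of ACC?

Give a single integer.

Event 1 (INT 0): INT 0 arrives: push (MAIN, PC=0), enter IRQ0 at PC=0 (depth now 1)
Event 2 (EXEC): [IRQ0] PC=0: INC 1 -> ACC=1
Event 3 (EXEC): [IRQ0] PC=1: DEC 2 -> ACC=-1
Event 4 (EXEC): [IRQ0] PC=2: IRET -> resume MAIN at PC=0 (depth now 0)
Event 5 (EXEC): [MAIN] PC=0: INC 3 -> ACC=2
Event 6 (EXEC): [MAIN] PC=1: DEC 1 -> ACC=1
Event 7 (EXEC): [MAIN] PC=2: DEC 2 -> ACC=-1
Event 8 (EXEC): [MAIN] PC=3: DEC 3 -> ACC=-4
Event 9 (EXEC): [MAIN] PC=4: HALT

Answer: -4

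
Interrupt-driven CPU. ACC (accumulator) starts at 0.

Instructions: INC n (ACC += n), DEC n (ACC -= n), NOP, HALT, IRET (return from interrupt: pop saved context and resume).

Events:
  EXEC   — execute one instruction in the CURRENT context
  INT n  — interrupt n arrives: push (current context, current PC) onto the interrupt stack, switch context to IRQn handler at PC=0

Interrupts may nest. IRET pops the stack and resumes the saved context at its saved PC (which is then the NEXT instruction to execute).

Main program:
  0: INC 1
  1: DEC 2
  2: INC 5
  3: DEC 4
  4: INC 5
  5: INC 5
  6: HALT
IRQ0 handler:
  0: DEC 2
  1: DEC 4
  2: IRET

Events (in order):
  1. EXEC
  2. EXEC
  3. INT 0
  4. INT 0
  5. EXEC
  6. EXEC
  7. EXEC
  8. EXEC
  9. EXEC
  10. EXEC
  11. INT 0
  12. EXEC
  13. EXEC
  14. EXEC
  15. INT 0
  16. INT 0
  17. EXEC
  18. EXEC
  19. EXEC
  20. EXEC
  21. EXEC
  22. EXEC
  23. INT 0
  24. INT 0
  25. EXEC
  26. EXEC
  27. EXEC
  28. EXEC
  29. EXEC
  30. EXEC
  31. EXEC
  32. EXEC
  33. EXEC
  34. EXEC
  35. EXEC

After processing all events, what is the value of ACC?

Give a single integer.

Answer: -32

Derivation:
Event 1 (EXEC): [MAIN] PC=0: INC 1 -> ACC=1
Event 2 (EXEC): [MAIN] PC=1: DEC 2 -> ACC=-1
Event 3 (INT 0): INT 0 arrives: push (MAIN, PC=2), enter IRQ0 at PC=0 (depth now 1)
Event 4 (INT 0): INT 0 arrives: push (IRQ0, PC=0), enter IRQ0 at PC=0 (depth now 2)
Event 5 (EXEC): [IRQ0] PC=0: DEC 2 -> ACC=-3
Event 6 (EXEC): [IRQ0] PC=1: DEC 4 -> ACC=-7
Event 7 (EXEC): [IRQ0] PC=2: IRET -> resume IRQ0 at PC=0 (depth now 1)
Event 8 (EXEC): [IRQ0] PC=0: DEC 2 -> ACC=-9
Event 9 (EXEC): [IRQ0] PC=1: DEC 4 -> ACC=-13
Event 10 (EXEC): [IRQ0] PC=2: IRET -> resume MAIN at PC=2 (depth now 0)
Event 11 (INT 0): INT 0 arrives: push (MAIN, PC=2), enter IRQ0 at PC=0 (depth now 1)
Event 12 (EXEC): [IRQ0] PC=0: DEC 2 -> ACC=-15
Event 13 (EXEC): [IRQ0] PC=1: DEC 4 -> ACC=-19
Event 14 (EXEC): [IRQ0] PC=2: IRET -> resume MAIN at PC=2 (depth now 0)
Event 15 (INT 0): INT 0 arrives: push (MAIN, PC=2), enter IRQ0 at PC=0 (depth now 1)
Event 16 (INT 0): INT 0 arrives: push (IRQ0, PC=0), enter IRQ0 at PC=0 (depth now 2)
Event 17 (EXEC): [IRQ0] PC=0: DEC 2 -> ACC=-21
Event 18 (EXEC): [IRQ0] PC=1: DEC 4 -> ACC=-25
Event 19 (EXEC): [IRQ0] PC=2: IRET -> resume IRQ0 at PC=0 (depth now 1)
Event 20 (EXEC): [IRQ0] PC=0: DEC 2 -> ACC=-27
Event 21 (EXEC): [IRQ0] PC=1: DEC 4 -> ACC=-31
Event 22 (EXEC): [IRQ0] PC=2: IRET -> resume MAIN at PC=2 (depth now 0)
Event 23 (INT 0): INT 0 arrives: push (MAIN, PC=2), enter IRQ0 at PC=0 (depth now 1)
Event 24 (INT 0): INT 0 arrives: push (IRQ0, PC=0), enter IRQ0 at PC=0 (depth now 2)
Event 25 (EXEC): [IRQ0] PC=0: DEC 2 -> ACC=-33
Event 26 (EXEC): [IRQ0] PC=1: DEC 4 -> ACC=-37
Event 27 (EXEC): [IRQ0] PC=2: IRET -> resume IRQ0 at PC=0 (depth now 1)
Event 28 (EXEC): [IRQ0] PC=0: DEC 2 -> ACC=-39
Event 29 (EXEC): [IRQ0] PC=1: DEC 4 -> ACC=-43
Event 30 (EXEC): [IRQ0] PC=2: IRET -> resume MAIN at PC=2 (depth now 0)
Event 31 (EXEC): [MAIN] PC=2: INC 5 -> ACC=-38
Event 32 (EXEC): [MAIN] PC=3: DEC 4 -> ACC=-42
Event 33 (EXEC): [MAIN] PC=4: INC 5 -> ACC=-37
Event 34 (EXEC): [MAIN] PC=5: INC 5 -> ACC=-32
Event 35 (EXEC): [MAIN] PC=6: HALT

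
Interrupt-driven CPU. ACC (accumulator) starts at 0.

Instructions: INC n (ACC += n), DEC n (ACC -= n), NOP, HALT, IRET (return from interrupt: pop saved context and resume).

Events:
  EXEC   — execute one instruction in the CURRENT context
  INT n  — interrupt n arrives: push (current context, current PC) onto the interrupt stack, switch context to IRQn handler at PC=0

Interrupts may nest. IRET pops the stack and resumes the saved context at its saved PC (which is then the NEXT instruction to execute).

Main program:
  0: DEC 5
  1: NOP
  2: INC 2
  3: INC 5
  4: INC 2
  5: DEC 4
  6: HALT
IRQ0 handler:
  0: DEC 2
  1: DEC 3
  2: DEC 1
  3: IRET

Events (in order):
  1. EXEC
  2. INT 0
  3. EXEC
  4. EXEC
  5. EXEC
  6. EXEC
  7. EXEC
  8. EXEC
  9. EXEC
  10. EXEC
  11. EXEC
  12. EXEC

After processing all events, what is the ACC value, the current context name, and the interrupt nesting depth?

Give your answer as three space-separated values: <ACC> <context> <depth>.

Answer: -6 MAIN 0

Derivation:
Event 1 (EXEC): [MAIN] PC=0: DEC 5 -> ACC=-5
Event 2 (INT 0): INT 0 arrives: push (MAIN, PC=1), enter IRQ0 at PC=0 (depth now 1)
Event 3 (EXEC): [IRQ0] PC=0: DEC 2 -> ACC=-7
Event 4 (EXEC): [IRQ0] PC=1: DEC 3 -> ACC=-10
Event 5 (EXEC): [IRQ0] PC=2: DEC 1 -> ACC=-11
Event 6 (EXEC): [IRQ0] PC=3: IRET -> resume MAIN at PC=1 (depth now 0)
Event 7 (EXEC): [MAIN] PC=1: NOP
Event 8 (EXEC): [MAIN] PC=2: INC 2 -> ACC=-9
Event 9 (EXEC): [MAIN] PC=3: INC 5 -> ACC=-4
Event 10 (EXEC): [MAIN] PC=4: INC 2 -> ACC=-2
Event 11 (EXEC): [MAIN] PC=5: DEC 4 -> ACC=-6
Event 12 (EXEC): [MAIN] PC=6: HALT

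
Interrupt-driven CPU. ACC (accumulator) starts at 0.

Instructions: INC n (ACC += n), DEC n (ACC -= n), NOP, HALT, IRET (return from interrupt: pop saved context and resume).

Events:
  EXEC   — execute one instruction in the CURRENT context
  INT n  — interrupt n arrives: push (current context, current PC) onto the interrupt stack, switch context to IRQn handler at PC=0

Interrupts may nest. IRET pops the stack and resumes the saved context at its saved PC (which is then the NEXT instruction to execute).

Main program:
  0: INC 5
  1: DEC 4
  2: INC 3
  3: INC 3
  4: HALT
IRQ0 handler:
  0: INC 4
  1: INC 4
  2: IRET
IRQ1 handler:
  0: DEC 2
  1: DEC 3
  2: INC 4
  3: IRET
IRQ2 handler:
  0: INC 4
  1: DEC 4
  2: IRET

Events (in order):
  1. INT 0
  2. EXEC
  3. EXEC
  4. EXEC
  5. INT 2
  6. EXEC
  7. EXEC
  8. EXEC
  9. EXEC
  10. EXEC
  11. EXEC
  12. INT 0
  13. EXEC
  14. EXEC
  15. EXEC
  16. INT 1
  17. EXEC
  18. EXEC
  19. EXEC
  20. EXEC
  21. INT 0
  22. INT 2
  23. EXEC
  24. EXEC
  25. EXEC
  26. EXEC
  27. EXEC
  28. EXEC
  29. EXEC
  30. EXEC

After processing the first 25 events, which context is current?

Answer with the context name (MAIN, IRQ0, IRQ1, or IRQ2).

Event 1 (INT 0): INT 0 arrives: push (MAIN, PC=0), enter IRQ0 at PC=0 (depth now 1)
Event 2 (EXEC): [IRQ0] PC=0: INC 4 -> ACC=4
Event 3 (EXEC): [IRQ0] PC=1: INC 4 -> ACC=8
Event 4 (EXEC): [IRQ0] PC=2: IRET -> resume MAIN at PC=0 (depth now 0)
Event 5 (INT 2): INT 2 arrives: push (MAIN, PC=0), enter IRQ2 at PC=0 (depth now 1)
Event 6 (EXEC): [IRQ2] PC=0: INC 4 -> ACC=12
Event 7 (EXEC): [IRQ2] PC=1: DEC 4 -> ACC=8
Event 8 (EXEC): [IRQ2] PC=2: IRET -> resume MAIN at PC=0 (depth now 0)
Event 9 (EXEC): [MAIN] PC=0: INC 5 -> ACC=13
Event 10 (EXEC): [MAIN] PC=1: DEC 4 -> ACC=9
Event 11 (EXEC): [MAIN] PC=2: INC 3 -> ACC=12
Event 12 (INT 0): INT 0 arrives: push (MAIN, PC=3), enter IRQ0 at PC=0 (depth now 1)
Event 13 (EXEC): [IRQ0] PC=0: INC 4 -> ACC=16
Event 14 (EXEC): [IRQ0] PC=1: INC 4 -> ACC=20
Event 15 (EXEC): [IRQ0] PC=2: IRET -> resume MAIN at PC=3 (depth now 0)
Event 16 (INT 1): INT 1 arrives: push (MAIN, PC=3), enter IRQ1 at PC=0 (depth now 1)
Event 17 (EXEC): [IRQ1] PC=0: DEC 2 -> ACC=18
Event 18 (EXEC): [IRQ1] PC=1: DEC 3 -> ACC=15
Event 19 (EXEC): [IRQ1] PC=2: INC 4 -> ACC=19
Event 20 (EXEC): [IRQ1] PC=3: IRET -> resume MAIN at PC=3 (depth now 0)
Event 21 (INT 0): INT 0 arrives: push (MAIN, PC=3), enter IRQ0 at PC=0 (depth now 1)
Event 22 (INT 2): INT 2 arrives: push (IRQ0, PC=0), enter IRQ2 at PC=0 (depth now 2)
Event 23 (EXEC): [IRQ2] PC=0: INC 4 -> ACC=23
Event 24 (EXEC): [IRQ2] PC=1: DEC 4 -> ACC=19
Event 25 (EXEC): [IRQ2] PC=2: IRET -> resume IRQ0 at PC=0 (depth now 1)

Answer: IRQ0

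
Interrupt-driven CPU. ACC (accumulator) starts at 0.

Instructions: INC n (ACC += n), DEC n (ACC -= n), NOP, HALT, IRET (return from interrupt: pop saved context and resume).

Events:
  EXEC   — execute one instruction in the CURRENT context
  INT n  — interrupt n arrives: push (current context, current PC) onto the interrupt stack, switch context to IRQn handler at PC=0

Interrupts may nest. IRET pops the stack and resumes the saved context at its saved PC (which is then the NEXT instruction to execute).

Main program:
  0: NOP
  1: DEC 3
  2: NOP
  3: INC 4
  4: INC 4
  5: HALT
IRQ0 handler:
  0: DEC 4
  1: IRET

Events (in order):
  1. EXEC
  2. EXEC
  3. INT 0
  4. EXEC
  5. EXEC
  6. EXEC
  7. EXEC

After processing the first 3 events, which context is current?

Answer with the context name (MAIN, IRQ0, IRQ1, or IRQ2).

Answer: IRQ0

Derivation:
Event 1 (EXEC): [MAIN] PC=0: NOP
Event 2 (EXEC): [MAIN] PC=1: DEC 3 -> ACC=-3
Event 3 (INT 0): INT 0 arrives: push (MAIN, PC=2), enter IRQ0 at PC=0 (depth now 1)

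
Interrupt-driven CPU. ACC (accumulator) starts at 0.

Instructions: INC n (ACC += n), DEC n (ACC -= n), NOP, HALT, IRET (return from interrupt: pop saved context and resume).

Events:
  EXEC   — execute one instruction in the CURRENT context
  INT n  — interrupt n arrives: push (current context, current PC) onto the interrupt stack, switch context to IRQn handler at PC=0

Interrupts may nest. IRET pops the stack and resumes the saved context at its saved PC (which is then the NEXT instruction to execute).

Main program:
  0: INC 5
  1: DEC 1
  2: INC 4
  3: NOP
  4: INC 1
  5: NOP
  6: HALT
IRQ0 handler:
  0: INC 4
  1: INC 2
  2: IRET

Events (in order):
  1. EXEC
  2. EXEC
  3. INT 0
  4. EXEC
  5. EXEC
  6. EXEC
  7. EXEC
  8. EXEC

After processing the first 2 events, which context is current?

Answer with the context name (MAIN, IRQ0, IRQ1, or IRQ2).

Answer: MAIN

Derivation:
Event 1 (EXEC): [MAIN] PC=0: INC 5 -> ACC=5
Event 2 (EXEC): [MAIN] PC=1: DEC 1 -> ACC=4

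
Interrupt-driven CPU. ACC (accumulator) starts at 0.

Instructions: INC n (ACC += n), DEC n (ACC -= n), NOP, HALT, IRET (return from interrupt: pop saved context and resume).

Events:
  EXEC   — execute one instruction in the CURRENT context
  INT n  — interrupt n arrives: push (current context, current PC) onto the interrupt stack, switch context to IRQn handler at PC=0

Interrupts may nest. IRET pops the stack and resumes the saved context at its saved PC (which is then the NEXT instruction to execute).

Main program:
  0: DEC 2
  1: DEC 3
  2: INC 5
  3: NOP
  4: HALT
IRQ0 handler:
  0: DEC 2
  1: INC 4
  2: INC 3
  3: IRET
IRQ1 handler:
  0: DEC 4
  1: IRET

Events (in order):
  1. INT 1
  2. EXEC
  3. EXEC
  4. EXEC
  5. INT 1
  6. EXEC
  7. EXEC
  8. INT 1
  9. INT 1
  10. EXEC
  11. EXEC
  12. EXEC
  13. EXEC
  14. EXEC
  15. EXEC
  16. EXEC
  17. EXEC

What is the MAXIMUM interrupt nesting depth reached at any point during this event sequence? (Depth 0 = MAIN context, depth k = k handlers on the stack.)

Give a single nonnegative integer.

Answer: 2

Derivation:
Event 1 (INT 1): INT 1 arrives: push (MAIN, PC=0), enter IRQ1 at PC=0 (depth now 1) [depth=1]
Event 2 (EXEC): [IRQ1] PC=0: DEC 4 -> ACC=-4 [depth=1]
Event 3 (EXEC): [IRQ1] PC=1: IRET -> resume MAIN at PC=0 (depth now 0) [depth=0]
Event 4 (EXEC): [MAIN] PC=0: DEC 2 -> ACC=-6 [depth=0]
Event 5 (INT 1): INT 1 arrives: push (MAIN, PC=1), enter IRQ1 at PC=0 (depth now 1) [depth=1]
Event 6 (EXEC): [IRQ1] PC=0: DEC 4 -> ACC=-10 [depth=1]
Event 7 (EXEC): [IRQ1] PC=1: IRET -> resume MAIN at PC=1 (depth now 0) [depth=0]
Event 8 (INT 1): INT 1 arrives: push (MAIN, PC=1), enter IRQ1 at PC=0 (depth now 1) [depth=1]
Event 9 (INT 1): INT 1 arrives: push (IRQ1, PC=0), enter IRQ1 at PC=0 (depth now 2) [depth=2]
Event 10 (EXEC): [IRQ1] PC=0: DEC 4 -> ACC=-14 [depth=2]
Event 11 (EXEC): [IRQ1] PC=1: IRET -> resume IRQ1 at PC=0 (depth now 1) [depth=1]
Event 12 (EXEC): [IRQ1] PC=0: DEC 4 -> ACC=-18 [depth=1]
Event 13 (EXEC): [IRQ1] PC=1: IRET -> resume MAIN at PC=1 (depth now 0) [depth=0]
Event 14 (EXEC): [MAIN] PC=1: DEC 3 -> ACC=-21 [depth=0]
Event 15 (EXEC): [MAIN] PC=2: INC 5 -> ACC=-16 [depth=0]
Event 16 (EXEC): [MAIN] PC=3: NOP [depth=0]
Event 17 (EXEC): [MAIN] PC=4: HALT [depth=0]
Max depth observed: 2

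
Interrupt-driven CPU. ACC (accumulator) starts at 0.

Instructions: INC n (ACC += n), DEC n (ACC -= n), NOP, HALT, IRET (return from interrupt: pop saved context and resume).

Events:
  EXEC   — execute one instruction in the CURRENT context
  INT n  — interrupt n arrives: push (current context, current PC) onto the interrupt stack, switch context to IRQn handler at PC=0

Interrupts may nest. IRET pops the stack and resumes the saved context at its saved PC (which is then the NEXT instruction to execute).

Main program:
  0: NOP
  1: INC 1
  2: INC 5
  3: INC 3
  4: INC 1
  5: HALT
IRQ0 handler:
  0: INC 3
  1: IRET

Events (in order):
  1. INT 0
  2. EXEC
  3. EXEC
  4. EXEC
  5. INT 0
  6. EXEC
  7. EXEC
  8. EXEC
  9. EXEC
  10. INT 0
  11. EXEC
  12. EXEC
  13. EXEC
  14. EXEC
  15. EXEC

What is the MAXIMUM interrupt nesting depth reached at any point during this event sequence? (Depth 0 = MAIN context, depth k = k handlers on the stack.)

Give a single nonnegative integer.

Answer: 1

Derivation:
Event 1 (INT 0): INT 0 arrives: push (MAIN, PC=0), enter IRQ0 at PC=0 (depth now 1) [depth=1]
Event 2 (EXEC): [IRQ0] PC=0: INC 3 -> ACC=3 [depth=1]
Event 3 (EXEC): [IRQ0] PC=1: IRET -> resume MAIN at PC=0 (depth now 0) [depth=0]
Event 4 (EXEC): [MAIN] PC=0: NOP [depth=0]
Event 5 (INT 0): INT 0 arrives: push (MAIN, PC=1), enter IRQ0 at PC=0 (depth now 1) [depth=1]
Event 6 (EXEC): [IRQ0] PC=0: INC 3 -> ACC=6 [depth=1]
Event 7 (EXEC): [IRQ0] PC=1: IRET -> resume MAIN at PC=1 (depth now 0) [depth=0]
Event 8 (EXEC): [MAIN] PC=1: INC 1 -> ACC=7 [depth=0]
Event 9 (EXEC): [MAIN] PC=2: INC 5 -> ACC=12 [depth=0]
Event 10 (INT 0): INT 0 arrives: push (MAIN, PC=3), enter IRQ0 at PC=0 (depth now 1) [depth=1]
Event 11 (EXEC): [IRQ0] PC=0: INC 3 -> ACC=15 [depth=1]
Event 12 (EXEC): [IRQ0] PC=1: IRET -> resume MAIN at PC=3 (depth now 0) [depth=0]
Event 13 (EXEC): [MAIN] PC=3: INC 3 -> ACC=18 [depth=0]
Event 14 (EXEC): [MAIN] PC=4: INC 1 -> ACC=19 [depth=0]
Event 15 (EXEC): [MAIN] PC=5: HALT [depth=0]
Max depth observed: 1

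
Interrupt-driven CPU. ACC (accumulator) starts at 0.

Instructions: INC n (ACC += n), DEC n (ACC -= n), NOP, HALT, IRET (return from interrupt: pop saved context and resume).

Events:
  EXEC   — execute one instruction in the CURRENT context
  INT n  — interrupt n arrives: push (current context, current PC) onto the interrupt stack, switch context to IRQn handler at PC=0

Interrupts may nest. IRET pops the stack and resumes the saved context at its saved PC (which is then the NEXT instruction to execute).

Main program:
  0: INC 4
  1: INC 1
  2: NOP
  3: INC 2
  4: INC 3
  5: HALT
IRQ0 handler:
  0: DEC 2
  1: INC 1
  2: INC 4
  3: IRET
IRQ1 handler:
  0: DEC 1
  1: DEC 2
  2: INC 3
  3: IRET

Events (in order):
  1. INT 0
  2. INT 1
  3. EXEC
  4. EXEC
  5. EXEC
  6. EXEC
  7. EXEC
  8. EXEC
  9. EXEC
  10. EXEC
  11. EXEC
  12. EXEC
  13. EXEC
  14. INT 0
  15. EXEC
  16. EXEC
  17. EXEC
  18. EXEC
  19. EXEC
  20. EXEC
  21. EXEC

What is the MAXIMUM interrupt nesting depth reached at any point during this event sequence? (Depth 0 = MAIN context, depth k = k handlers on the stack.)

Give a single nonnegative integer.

Answer: 2

Derivation:
Event 1 (INT 0): INT 0 arrives: push (MAIN, PC=0), enter IRQ0 at PC=0 (depth now 1) [depth=1]
Event 2 (INT 1): INT 1 arrives: push (IRQ0, PC=0), enter IRQ1 at PC=0 (depth now 2) [depth=2]
Event 3 (EXEC): [IRQ1] PC=0: DEC 1 -> ACC=-1 [depth=2]
Event 4 (EXEC): [IRQ1] PC=1: DEC 2 -> ACC=-3 [depth=2]
Event 5 (EXEC): [IRQ1] PC=2: INC 3 -> ACC=0 [depth=2]
Event 6 (EXEC): [IRQ1] PC=3: IRET -> resume IRQ0 at PC=0 (depth now 1) [depth=1]
Event 7 (EXEC): [IRQ0] PC=0: DEC 2 -> ACC=-2 [depth=1]
Event 8 (EXEC): [IRQ0] PC=1: INC 1 -> ACC=-1 [depth=1]
Event 9 (EXEC): [IRQ0] PC=2: INC 4 -> ACC=3 [depth=1]
Event 10 (EXEC): [IRQ0] PC=3: IRET -> resume MAIN at PC=0 (depth now 0) [depth=0]
Event 11 (EXEC): [MAIN] PC=0: INC 4 -> ACC=7 [depth=0]
Event 12 (EXEC): [MAIN] PC=1: INC 1 -> ACC=8 [depth=0]
Event 13 (EXEC): [MAIN] PC=2: NOP [depth=0]
Event 14 (INT 0): INT 0 arrives: push (MAIN, PC=3), enter IRQ0 at PC=0 (depth now 1) [depth=1]
Event 15 (EXEC): [IRQ0] PC=0: DEC 2 -> ACC=6 [depth=1]
Event 16 (EXEC): [IRQ0] PC=1: INC 1 -> ACC=7 [depth=1]
Event 17 (EXEC): [IRQ0] PC=2: INC 4 -> ACC=11 [depth=1]
Event 18 (EXEC): [IRQ0] PC=3: IRET -> resume MAIN at PC=3 (depth now 0) [depth=0]
Event 19 (EXEC): [MAIN] PC=3: INC 2 -> ACC=13 [depth=0]
Event 20 (EXEC): [MAIN] PC=4: INC 3 -> ACC=16 [depth=0]
Event 21 (EXEC): [MAIN] PC=5: HALT [depth=0]
Max depth observed: 2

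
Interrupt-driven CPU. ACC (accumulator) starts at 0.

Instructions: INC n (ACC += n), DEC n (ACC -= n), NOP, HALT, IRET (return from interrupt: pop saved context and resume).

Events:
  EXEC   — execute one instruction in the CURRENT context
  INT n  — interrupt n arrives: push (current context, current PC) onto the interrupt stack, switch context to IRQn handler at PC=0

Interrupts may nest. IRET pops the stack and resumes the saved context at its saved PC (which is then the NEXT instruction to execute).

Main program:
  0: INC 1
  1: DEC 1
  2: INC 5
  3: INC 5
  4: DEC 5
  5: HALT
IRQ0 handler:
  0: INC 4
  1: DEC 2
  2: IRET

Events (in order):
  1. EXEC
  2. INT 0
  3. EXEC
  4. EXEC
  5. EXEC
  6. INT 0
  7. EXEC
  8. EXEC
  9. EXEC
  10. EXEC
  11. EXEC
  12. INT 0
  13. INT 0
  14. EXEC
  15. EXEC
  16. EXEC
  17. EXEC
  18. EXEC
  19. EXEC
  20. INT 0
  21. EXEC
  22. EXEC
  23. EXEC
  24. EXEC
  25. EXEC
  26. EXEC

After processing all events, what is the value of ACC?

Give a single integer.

Answer: 15

Derivation:
Event 1 (EXEC): [MAIN] PC=0: INC 1 -> ACC=1
Event 2 (INT 0): INT 0 arrives: push (MAIN, PC=1), enter IRQ0 at PC=0 (depth now 1)
Event 3 (EXEC): [IRQ0] PC=0: INC 4 -> ACC=5
Event 4 (EXEC): [IRQ0] PC=1: DEC 2 -> ACC=3
Event 5 (EXEC): [IRQ0] PC=2: IRET -> resume MAIN at PC=1 (depth now 0)
Event 6 (INT 0): INT 0 arrives: push (MAIN, PC=1), enter IRQ0 at PC=0 (depth now 1)
Event 7 (EXEC): [IRQ0] PC=0: INC 4 -> ACC=7
Event 8 (EXEC): [IRQ0] PC=1: DEC 2 -> ACC=5
Event 9 (EXEC): [IRQ0] PC=2: IRET -> resume MAIN at PC=1 (depth now 0)
Event 10 (EXEC): [MAIN] PC=1: DEC 1 -> ACC=4
Event 11 (EXEC): [MAIN] PC=2: INC 5 -> ACC=9
Event 12 (INT 0): INT 0 arrives: push (MAIN, PC=3), enter IRQ0 at PC=0 (depth now 1)
Event 13 (INT 0): INT 0 arrives: push (IRQ0, PC=0), enter IRQ0 at PC=0 (depth now 2)
Event 14 (EXEC): [IRQ0] PC=0: INC 4 -> ACC=13
Event 15 (EXEC): [IRQ0] PC=1: DEC 2 -> ACC=11
Event 16 (EXEC): [IRQ0] PC=2: IRET -> resume IRQ0 at PC=0 (depth now 1)
Event 17 (EXEC): [IRQ0] PC=0: INC 4 -> ACC=15
Event 18 (EXEC): [IRQ0] PC=1: DEC 2 -> ACC=13
Event 19 (EXEC): [IRQ0] PC=2: IRET -> resume MAIN at PC=3 (depth now 0)
Event 20 (INT 0): INT 0 arrives: push (MAIN, PC=3), enter IRQ0 at PC=0 (depth now 1)
Event 21 (EXEC): [IRQ0] PC=0: INC 4 -> ACC=17
Event 22 (EXEC): [IRQ0] PC=1: DEC 2 -> ACC=15
Event 23 (EXEC): [IRQ0] PC=2: IRET -> resume MAIN at PC=3 (depth now 0)
Event 24 (EXEC): [MAIN] PC=3: INC 5 -> ACC=20
Event 25 (EXEC): [MAIN] PC=4: DEC 5 -> ACC=15
Event 26 (EXEC): [MAIN] PC=5: HALT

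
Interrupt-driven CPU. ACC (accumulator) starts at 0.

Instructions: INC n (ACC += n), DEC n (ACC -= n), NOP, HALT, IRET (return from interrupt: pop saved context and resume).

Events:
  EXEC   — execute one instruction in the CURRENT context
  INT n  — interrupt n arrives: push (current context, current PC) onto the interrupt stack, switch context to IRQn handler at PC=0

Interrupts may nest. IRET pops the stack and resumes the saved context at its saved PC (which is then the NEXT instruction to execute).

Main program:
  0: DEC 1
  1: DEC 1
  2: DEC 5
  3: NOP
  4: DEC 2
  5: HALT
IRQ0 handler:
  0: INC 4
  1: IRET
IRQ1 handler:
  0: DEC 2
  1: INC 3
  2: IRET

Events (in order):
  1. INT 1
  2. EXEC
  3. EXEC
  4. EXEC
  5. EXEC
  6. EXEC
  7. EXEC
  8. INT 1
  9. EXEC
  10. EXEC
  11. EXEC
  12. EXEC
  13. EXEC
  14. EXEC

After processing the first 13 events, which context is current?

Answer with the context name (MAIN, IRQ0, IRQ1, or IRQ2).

Event 1 (INT 1): INT 1 arrives: push (MAIN, PC=0), enter IRQ1 at PC=0 (depth now 1)
Event 2 (EXEC): [IRQ1] PC=0: DEC 2 -> ACC=-2
Event 3 (EXEC): [IRQ1] PC=1: INC 3 -> ACC=1
Event 4 (EXEC): [IRQ1] PC=2: IRET -> resume MAIN at PC=0 (depth now 0)
Event 5 (EXEC): [MAIN] PC=0: DEC 1 -> ACC=0
Event 6 (EXEC): [MAIN] PC=1: DEC 1 -> ACC=-1
Event 7 (EXEC): [MAIN] PC=2: DEC 5 -> ACC=-6
Event 8 (INT 1): INT 1 arrives: push (MAIN, PC=3), enter IRQ1 at PC=0 (depth now 1)
Event 9 (EXEC): [IRQ1] PC=0: DEC 2 -> ACC=-8
Event 10 (EXEC): [IRQ1] PC=1: INC 3 -> ACC=-5
Event 11 (EXEC): [IRQ1] PC=2: IRET -> resume MAIN at PC=3 (depth now 0)
Event 12 (EXEC): [MAIN] PC=3: NOP
Event 13 (EXEC): [MAIN] PC=4: DEC 2 -> ACC=-7

Answer: MAIN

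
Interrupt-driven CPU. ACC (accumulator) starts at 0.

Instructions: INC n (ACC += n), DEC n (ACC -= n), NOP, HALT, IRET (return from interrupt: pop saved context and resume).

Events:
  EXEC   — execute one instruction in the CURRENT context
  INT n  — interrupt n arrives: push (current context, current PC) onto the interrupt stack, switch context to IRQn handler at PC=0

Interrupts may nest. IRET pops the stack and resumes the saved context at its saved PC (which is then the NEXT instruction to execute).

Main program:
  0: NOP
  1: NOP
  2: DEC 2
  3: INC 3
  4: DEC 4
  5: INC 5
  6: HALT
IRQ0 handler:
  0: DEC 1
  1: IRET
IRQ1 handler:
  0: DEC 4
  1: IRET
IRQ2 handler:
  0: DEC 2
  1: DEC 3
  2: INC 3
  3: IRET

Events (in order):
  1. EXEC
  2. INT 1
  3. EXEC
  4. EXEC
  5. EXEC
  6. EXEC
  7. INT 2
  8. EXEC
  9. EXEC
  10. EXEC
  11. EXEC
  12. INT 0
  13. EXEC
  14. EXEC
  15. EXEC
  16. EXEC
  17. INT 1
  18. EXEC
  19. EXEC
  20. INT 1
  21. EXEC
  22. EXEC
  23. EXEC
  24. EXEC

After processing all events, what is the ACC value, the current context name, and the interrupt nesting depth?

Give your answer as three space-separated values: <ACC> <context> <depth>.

Event 1 (EXEC): [MAIN] PC=0: NOP
Event 2 (INT 1): INT 1 arrives: push (MAIN, PC=1), enter IRQ1 at PC=0 (depth now 1)
Event 3 (EXEC): [IRQ1] PC=0: DEC 4 -> ACC=-4
Event 4 (EXEC): [IRQ1] PC=1: IRET -> resume MAIN at PC=1 (depth now 0)
Event 5 (EXEC): [MAIN] PC=1: NOP
Event 6 (EXEC): [MAIN] PC=2: DEC 2 -> ACC=-6
Event 7 (INT 2): INT 2 arrives: push (MAIN, PC=3), enter IRQ2 at PC=0 (depth now 1)
Event 8 (EXEC): [IRQ2] PC=0: DEC 2 -> ACC=-8
Event 9 (EXEC): [IRQ2] PC=1: DEC 3 -> ACC=-11
Event 10 (EXEC): [IRQ2] PC=2: INC 3 -> ACC=-8
Event 11 (EXEC): [IRQ2] PC=3: IRET -> resume MAIN at PC=3 (depth now 0)
Event 12 (INT 0): INT 0 arrives: push (MAIN, PC=3), enter IRQ0 at PC=0 (depth now 1)
Event 13 (EXEC): [IRQ0] PC=0: DEC 1 -> ACC=-9
Event 14 (EXEC): [IRQ0] PC=1: IRET -> resume MAIN at PC=3 (depth now 0)
Event 15 (EXEC): [MAIN] PC=3: INC 3 -> ACC=-6
Event 16 (EXEC): [MAIN] PC=4: DEC 4 -> ACC=-10
Event 17 (INT 1): INT 1 arrives: push (MAIN, PC=5), enter IRQ1 at PC=0 (depth now 1)
Event 18 (EXEC): [IRQ1] PC=0: DEC 4 -> ACC=-14
Event 19 (EXEC): [IRQ1] PC=1: IRET -> resume MAIN at PC=5 (depth now 0)
Event 20 (INT 1): INT 1 arrives: push (MAIN, PC=5), enter IRQ1 at PC=0 (depth now 1)
Event 21 (EXEC): [IRQ1] PC=0: DEC 4 -> ACC=-18
Event 22 (EXEC): [IRQ1] PC=1: IRET -> resume MAIN at PC=5 (depth now 0)
Event 23 (EXEC): [MAIN] PC=5: INC 5 -> ACC=-13
Event 24 (EXEC): [MAIN] PC=6: HALT

Answer: -13 MAIN 0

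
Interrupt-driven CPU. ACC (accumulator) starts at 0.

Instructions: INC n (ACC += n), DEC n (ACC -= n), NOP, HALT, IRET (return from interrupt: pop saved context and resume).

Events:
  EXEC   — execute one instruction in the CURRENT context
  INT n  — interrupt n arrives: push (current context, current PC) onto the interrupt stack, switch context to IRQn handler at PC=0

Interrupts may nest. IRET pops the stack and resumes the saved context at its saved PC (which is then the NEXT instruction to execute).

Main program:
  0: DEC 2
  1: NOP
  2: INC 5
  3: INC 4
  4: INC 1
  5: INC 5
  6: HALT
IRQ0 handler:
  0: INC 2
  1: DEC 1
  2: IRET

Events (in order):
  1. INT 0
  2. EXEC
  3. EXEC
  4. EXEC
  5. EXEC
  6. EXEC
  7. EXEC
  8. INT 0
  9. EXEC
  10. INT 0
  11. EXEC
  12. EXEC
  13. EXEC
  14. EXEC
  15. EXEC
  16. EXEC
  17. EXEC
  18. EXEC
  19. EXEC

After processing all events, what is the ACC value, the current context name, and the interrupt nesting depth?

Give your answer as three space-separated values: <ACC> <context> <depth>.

Event 1 (INT 0): INT 0 arrives: push (MAIN, PC=0), enter IRQ0 at PC=0 (depth now 1)
Event 2 (EXEC): [IRQ0] PC=0: INC 2 -> ACC=2
Event 3 (EXEC): [IRQ0] PC=1: DEC 1 -> ACC=1
Event 4 (EXEC): [IRQ0] PC=2: IRET -> resume MAIN at PC=0 (depth now 0)
Event 5 (EXEC): [MAIN] PC=0: DEC 2 -> ACC=-1
Event 6 (EXEC): [MAIN] PC=1: NOP
Event 7 (EXEC): [MAIN] PC=2: INC 5 -> ACC=4
Event 8 (INT 0): INT 0 arrives: push (MAIN, PC=3), enter IRQ0 at PC=0 (depth now 1)
Event 9 (EXEC): [IRQ0] PC=0: INC 2 -> ACC=6
Event 10 (INT 0): INT 0 arrives: push (IRQ0, PC=1), enter IRQ0 at PC=0 (depth now 2)
Event 11 (EXEC): [IRQ0] PC=0: INC 2 -> ACC=8
Event 12 (EXEC): [IRQ0] PC=1: DEC 1 -> ACC=7
Event 13 (EXEC): [IRQ0] PC=2: IRET -> resume IRQ0 at PC=1 (depth now 1)
Event 14 (EXEC): [IRQ0] PC=1: DEC 1 -> ACC=6
Event 15 (EXEC): [IRQ0] PC=2: IRET -> resume MAIN at PC=3 (depth now 0)
Event 16 (EXEC): [MAIN] PC=3: INC 4 -> ACC=10
Event 17 (EXEC): [MAIN] PC=4: INC 1 -> ACC=11
Event 18 (EXEC): [MAIN] PC=5: INC 5 -> ACC=16
Event 19 (EXEC): [MAIN] PC=6: HALT

Answer: 16 MAIN 0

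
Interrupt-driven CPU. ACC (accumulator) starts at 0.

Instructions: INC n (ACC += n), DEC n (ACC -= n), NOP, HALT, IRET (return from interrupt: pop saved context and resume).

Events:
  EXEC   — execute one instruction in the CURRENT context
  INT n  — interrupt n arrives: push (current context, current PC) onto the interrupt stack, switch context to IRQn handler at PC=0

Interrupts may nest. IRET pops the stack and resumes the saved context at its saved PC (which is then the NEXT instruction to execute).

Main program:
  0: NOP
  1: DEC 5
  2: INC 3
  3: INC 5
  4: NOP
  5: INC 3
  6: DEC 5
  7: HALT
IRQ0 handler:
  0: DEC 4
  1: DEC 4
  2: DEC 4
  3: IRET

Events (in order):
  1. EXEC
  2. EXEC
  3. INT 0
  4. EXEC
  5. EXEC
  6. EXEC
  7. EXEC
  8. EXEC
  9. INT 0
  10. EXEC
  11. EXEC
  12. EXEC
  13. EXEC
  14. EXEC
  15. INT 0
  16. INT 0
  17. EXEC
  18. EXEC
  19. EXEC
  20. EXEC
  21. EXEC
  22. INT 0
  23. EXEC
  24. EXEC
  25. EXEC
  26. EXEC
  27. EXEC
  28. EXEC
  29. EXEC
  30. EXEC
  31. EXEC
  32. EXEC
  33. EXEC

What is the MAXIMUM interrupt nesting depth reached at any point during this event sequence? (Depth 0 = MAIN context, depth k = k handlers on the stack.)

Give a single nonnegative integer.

Answer: 2

Derivation:
Event 1 (EXEC): [MAIN] PC=0: NOP [depth=0]
Event 2 (EXEC): [MAIN] PC=1: DEC 5 -> ACC=-5 [depth=0]
Event 3 (INT 0): INT 0 arrives: push (MAIN, PC=2), enter IRQ0 at PC=0 (depth now 1) [depth=1]
Event 4 (EXEC): [IRQ0] PC=0: DEC 4 -> ACC=-9 [depth=1]
Event 5 (EXEC): [IRQ0] PC=1: DEC 4 -> ACC=-13 [depth=1]
Event 6 (EXEC): [IRQ0] PC=2: DEC 4 -> ACC=-17 [depth=1]
Event 7 (EXEC): [IRQ0] PC=3: IRET -> resume MAIN at PC=2 (depth now 0) [depth=0]
Event 8 (EXEC): [MAIN] PC=2: INC 3 -> ACC=-14 [depth=0]
Event 9 (INT 0): INT 0 arrives: push (MAIN, PC=3), enter IRQ0 at PC=0 (depth now 1) [depth=1]
Event 10 (EXEC): [IRQ0] PC=0: DEC 4 -> ACC=-18 [depth=1]
Event 11 (EXEC): [IRQ0] PC=1: DEC 4 -> ACC=-22 [depth=1]
Event 12 (EXEC): [IRQ0] PC=2: DEC 4 -> ACC=-26 [depth=1]
Event 13 (EXEC): [IRQ0] PC=3: IRET -> resume MAIN at PC=3 (depth now 0) [depth=0]
Event 14 (EXEC): [MAIN] PC=3: INC 5 -> ACC=-21 [depth=0]
Event 15 (INT 0): INT 0 arrives: push (MAIN, PC=4), enter IRQ0 at PC=0 (depth now 1) [depth=1]
Event 16 (INT 0): INT 0 arrives: push (IRQ0, PC=0), enter IRQ0 at PC=0 (depth now 2) [depth=2]
Event 17 (EXEC): [IRQ0] PC=0: DEC 4 -> ACC=-25 [depth=2]
Event 18 (EXEC): [IRQ0] PC=1: DEC 4 -> ACC=-29 [depth=2]
Event 19 (EXEC): [IRQ0] PC=2: DEC 4 -> ACC=-33 [depth=2]
Event 20 (EXEC): [IRQ0] PC=3: IRET -> resume IRQ0 at PC=0 (depth now 1) [depth=1]
Event 21 (EXEC): [IRQ0] PC=0: DEC 4 -> ACC=-37 [depth=1]
Event 22 (INT 0): INT 0 arrives: push (IRQ0, PC=1), enter IRQ0 at PC=0 (depth now 2) [depth=2]
Event 23 (EXEC): [IRQ0] PC=0: DEC 4 -> ACC=-41 [depth=2]
Event 24 (EXEC): [IRQ0] PC=1: DEC 4 -> ACC=-45 [depth=2]
Event 25 (EXEC): [IRQ0] PC=2: DEC 4 -> ACC=-49 [depth=2]
Event 26 (EXEC): [IRQ0] PC=3: IRET -> resume IRQ0 at PC=1 (depth now 1) [depth=1]
Event 27 (EXEC): [IRQ0] PC=1: DEC 4 -> ACC=-53 [depth=1]
Event 28 (EXEC): [IRQ0] PC=2: DEC 4 -> ACC=-57 [depth=1]
Event 29 (EXEC): [IRQ0] PC=3: IRET -> resume MAIN at PC=4 (depth now 0) [depth=0]
Event 30 (EXEC): [MAIN] PC=4: NOP [depth=0]
Event 31 (EXEC): [MAIN] PC=5: INC 3 -> ACC=-54 [depth=0]
Event 32 (EXEC): [MAIN] PC=6: DEC 5 -> ACC=-59 [depth=0]
Event 33 (EXEC): [MAIN] PC=7: HALT [depth=0]
Max depth observed: 2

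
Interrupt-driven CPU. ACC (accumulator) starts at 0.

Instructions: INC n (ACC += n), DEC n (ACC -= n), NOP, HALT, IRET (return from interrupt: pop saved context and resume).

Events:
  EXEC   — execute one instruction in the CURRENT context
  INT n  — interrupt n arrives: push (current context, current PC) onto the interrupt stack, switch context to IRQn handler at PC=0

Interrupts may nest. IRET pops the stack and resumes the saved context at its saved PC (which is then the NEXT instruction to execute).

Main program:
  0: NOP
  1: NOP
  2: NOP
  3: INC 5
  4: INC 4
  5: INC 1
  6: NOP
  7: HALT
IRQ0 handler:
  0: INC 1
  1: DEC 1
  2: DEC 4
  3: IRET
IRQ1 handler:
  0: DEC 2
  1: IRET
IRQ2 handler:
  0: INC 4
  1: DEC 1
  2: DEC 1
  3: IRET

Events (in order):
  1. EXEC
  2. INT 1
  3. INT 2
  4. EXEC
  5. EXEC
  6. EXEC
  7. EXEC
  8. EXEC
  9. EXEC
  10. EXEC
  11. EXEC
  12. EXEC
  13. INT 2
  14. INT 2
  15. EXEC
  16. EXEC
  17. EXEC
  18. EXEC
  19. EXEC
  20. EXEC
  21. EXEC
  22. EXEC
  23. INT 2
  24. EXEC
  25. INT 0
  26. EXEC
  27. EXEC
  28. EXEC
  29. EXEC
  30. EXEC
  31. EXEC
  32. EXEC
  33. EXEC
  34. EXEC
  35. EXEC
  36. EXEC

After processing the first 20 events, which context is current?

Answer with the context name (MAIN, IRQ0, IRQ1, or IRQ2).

Event 1 (EXEC): [MAIN] PC=0: NOP
Event 2 (INT 1): INT 1 arrives: push (MAIN, PC=1), enter IRQ1 at PC=0 (depth now 1)
Event 3 (INT 2): INT 2 arrives: push (IRQ1, PC=0), enter IRQ2 at PC=0 (depth now 2)
Event 4 (EXEC): [IRQ2] PC=0: INC 4 -> ACC=4
Event 5 (EXEC): [IRQ2] PC=1: DEC 1 -> ACC=3
Event 6 (EXEC): [IRQ2] PC=2: DEC 1 -> ACC=2
Event 7 (EXEC): [IRQ2] PC=3: IRET -> resume IRQ1 at PC=0 (depth now 1)
Event 8 (EXEC): [IRQ1] PC=0: DEC 2 -> ACC=0
Event 9 (EXEC): [IRQ1] PC=1: IRET -> resume MAIN at PC=1 (depth now 0)
Event 10 (EXEC): [MAIN] PC=1: NOP
Event 11 (EXEC): [MAIN] PC=2: NOP
Event 12 (EXEC): [MAIN] PC=3: INC 5 -> ACC=5
Event 13 (INT 2): INT 2 arrives: push (MAIN, PC=4), enter IRQ2 at PC=0 (depth now 1)
Event 14 (INT 2): INT 2 arrives: push (IRQ2, PC=0), enter IRQ2 at PC=0 (depth now 2)
Event 15 (EXEC): [IRQ2] PC=0: INC 4 -> ACC=9
Event 16 (EXEC): [IRQ2] PC=1: DEC 1 -> ACC=8
Event 17 (EXEC): [IRQ2] PC=2: DEC 1 -> ACC=7
Event 18 (EXEC): [IRQ2] PC=3: IRET -> resume IRQ2 at PC=0 (depth now 1)
Event 19 (EXEC): [IRQ2] PC=0: INC 4 -> ACC=11
Event 20 (EXEC): [IRQ2] PC=1: DEC 1 -> ACC=10

Answer: IRQ2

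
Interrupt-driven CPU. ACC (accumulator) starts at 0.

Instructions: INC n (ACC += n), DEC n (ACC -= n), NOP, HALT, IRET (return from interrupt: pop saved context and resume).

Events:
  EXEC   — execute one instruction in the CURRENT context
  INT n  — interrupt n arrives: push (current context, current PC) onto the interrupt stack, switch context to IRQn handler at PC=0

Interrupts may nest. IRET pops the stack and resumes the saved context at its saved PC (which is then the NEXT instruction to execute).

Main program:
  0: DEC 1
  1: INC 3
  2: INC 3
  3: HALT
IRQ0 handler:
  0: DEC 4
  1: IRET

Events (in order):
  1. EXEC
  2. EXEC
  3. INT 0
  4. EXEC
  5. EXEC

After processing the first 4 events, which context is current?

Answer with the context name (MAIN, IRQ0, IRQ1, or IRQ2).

Event 1 (EXEC): [MAIN] PC=0: DEC 1 -> ACC=-1
Event 2 (EXEC): [MAIN] PC=1: INC 3 -> ACC=2
Event 3 (INT 0): INT 0 arrives: push (MAIN, PC=2), enter IRQ0 at PC=0 (depth now 1)
Event 4 (EXEC): [IRQ0] PC=0: DEC 4 -> ACC=-2

Answer: IRQ0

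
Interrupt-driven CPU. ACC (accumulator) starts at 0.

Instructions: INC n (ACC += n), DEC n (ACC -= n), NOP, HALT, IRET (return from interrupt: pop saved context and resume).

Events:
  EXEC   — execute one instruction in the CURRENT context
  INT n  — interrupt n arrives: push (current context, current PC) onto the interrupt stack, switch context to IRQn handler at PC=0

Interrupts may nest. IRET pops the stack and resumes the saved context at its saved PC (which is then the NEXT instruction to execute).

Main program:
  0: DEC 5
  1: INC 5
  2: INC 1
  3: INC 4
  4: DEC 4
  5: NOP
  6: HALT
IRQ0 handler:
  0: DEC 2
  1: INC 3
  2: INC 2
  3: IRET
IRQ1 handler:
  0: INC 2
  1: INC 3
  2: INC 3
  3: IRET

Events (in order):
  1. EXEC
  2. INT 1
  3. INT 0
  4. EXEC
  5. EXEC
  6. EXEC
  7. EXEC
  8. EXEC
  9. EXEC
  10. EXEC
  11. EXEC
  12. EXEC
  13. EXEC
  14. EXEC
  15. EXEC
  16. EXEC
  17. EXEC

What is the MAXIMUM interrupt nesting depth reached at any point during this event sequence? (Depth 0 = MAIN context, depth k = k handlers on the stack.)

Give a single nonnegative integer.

Answer: 2

Derivation:
Event 1 (EXEC): [MAIN] PC=0: DEC 5 -> ACC=-5 [depth=0]
Event 2 (INT 1): INT 1 arrives: push (MAIN, PC=1), enter IRQ1 at PC=0 (depth now 1) [depth=1]
Event 3 (INT 0): INT 0 arrives: push (IRQ1, PC=0), enter IRQ0 at PC=0 (depth now 2) [depth=2]
Event 4 (EXEC): [IRQ0] PC=0: DEC 2 -> ACC=-7 [depth=2]
Event 5 (EXEC): [IRQ0] PC=1: INC 3 -> ACC=-4 [depth=2]
Event 6 (EXEC): [IRQ0] PC=2: INC 2 -> ACC=-2 [depth=2]
Event 7 (EXEC): [IRQ0] PC=3: IRET -> resume IRQ1 at PC=0 (depth now 1) [depth=1]
Event 8 (EXEC): [IRQ1] PC=0: INC 2 -> ACC=0 [depth=1]
Event 9 (EXEC): [IRQ1] PC=1: INC 3 -> ACC=3 [depth=1]
Event 10 (EXEC): [IRQ1] PC=2: INC 3 -> ACC=6 [depth=1]
Event 11 (EXEC): [IRQ1] PC=3: IRET -> resume MAIN at PC=1 (depth now 0) [depth=0]
Event 12 (EXEC): [MAIN] PC=1: INC 5 -> ACC=11 [depth=0]
Event 13 (EXEC): [MAIN] PC=2: INC 1 -> ACC=12 [depth=0]
Event 14 (EXEC): [MAIN] PC=3: INC 4 -> ACC=16 [depth=0]
Event 15 (EXEC): [MAIN] PC=4: DEC 4 -> ACC=12 [depth=0]
Event 16 (EXEC): [MAIN] PC=5: NOP [depth=0]
Event 17 (EXEC): [MAIN] PC=6: HALT [depth=0]
Max depth observed: 2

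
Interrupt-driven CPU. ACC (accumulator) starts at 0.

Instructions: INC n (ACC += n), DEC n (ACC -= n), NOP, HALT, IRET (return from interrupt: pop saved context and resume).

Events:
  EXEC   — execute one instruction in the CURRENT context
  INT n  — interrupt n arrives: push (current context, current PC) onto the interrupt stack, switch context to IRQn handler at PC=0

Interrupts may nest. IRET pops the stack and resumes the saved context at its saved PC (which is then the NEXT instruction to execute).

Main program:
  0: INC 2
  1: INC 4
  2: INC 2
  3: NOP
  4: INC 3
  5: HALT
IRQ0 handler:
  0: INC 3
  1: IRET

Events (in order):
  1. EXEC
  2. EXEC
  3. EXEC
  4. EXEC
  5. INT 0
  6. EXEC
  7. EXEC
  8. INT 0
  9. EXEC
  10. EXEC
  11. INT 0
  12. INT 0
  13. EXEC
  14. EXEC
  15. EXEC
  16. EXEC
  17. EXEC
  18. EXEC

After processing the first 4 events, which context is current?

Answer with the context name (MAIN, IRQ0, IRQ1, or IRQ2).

Answer: MAIN

Derivation:
Event 1 (EXEC): [MAIN] PC=0: INC 2 -> ACC=2
Event 2 (EXEC): [MAIN] PC=1: INC 4 -> ACC=6
Event 3 (EXEC): [MAIN] PC=2: INC 2 -> ACC=8
Event 4 (EXEC): [MAIN] PC=3: NOP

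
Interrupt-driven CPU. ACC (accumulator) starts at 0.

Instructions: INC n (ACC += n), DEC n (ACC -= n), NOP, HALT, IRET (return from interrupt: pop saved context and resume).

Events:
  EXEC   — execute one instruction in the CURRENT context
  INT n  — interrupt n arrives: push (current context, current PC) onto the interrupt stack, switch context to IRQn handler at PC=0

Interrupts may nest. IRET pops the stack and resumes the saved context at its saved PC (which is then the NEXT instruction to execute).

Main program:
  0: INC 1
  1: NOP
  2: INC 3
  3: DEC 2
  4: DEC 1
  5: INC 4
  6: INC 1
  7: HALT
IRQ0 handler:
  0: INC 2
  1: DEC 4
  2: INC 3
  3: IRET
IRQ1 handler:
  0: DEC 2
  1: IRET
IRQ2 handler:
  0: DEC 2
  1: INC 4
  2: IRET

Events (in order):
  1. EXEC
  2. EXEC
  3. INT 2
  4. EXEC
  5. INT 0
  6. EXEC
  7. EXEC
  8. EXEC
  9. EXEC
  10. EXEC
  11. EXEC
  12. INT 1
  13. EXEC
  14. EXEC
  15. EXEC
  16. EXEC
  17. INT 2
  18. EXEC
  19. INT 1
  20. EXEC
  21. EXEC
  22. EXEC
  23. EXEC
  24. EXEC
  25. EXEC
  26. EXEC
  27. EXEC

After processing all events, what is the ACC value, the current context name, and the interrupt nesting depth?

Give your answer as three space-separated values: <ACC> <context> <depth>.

Answer: 7 MAIN 0

Derivation:
Event 1 (EXEC): [MAIN] PC=0: INC 1 -> ACC=1
Event 2 (EXEC): [MAIN] PC=1: NOP
Event 3 (INT 2): INT 2 arrives: push (MAIN, PC=2), enter IRQ2 at PC=0 (depth now 1)
Event 4 (EXEC): [IRQ2] PC=0: DEC 2 -> ACC=-1
Event 5 (INT 0): INT 0 arrives: push (IRQ2, PC=1), enter IRQ0 at PC=0 (depth now 2)
Event 6 (EXEC): [IRQ0] PC=0: INC 2 -> ACC=1
Event 7 (EXEC): [IRQ0] PC=1: DEC 4 -> ACC=-3
Event 8 (EXEC): [IRQ0] PC=2: INC 3 -> ACC=0
Event 9 (EXEC): [IRQ0] PC=3: IRET -> resume IRQ2 at PC=1 (depth now 1)
Event 10 (EXEC): [IRQ2] PC=1: INC 4 -> ACC=4
Event 11 (EXEC): [IRQ2] PC=2: IRET -> resume MAIN at PC=2 (depth now 0)
Event 12 (INT 1): INT 1 arrives: push (MAIN, PC=2), enter IRQ1 at PC=0 (depth now 1)
Event 13 (EXEC): [IRQ1] PC=0: DEC 2 -> ACC=2
Event 14 (EXEC): [IRQ1] PC=1: IRET -> resume MAIN at PC=2 (depth now 0)
Event 15 (EXEC): [MAIN] PC=2: INC 3 -> ACC=5
Event 16 (EXEC): [MAIN] PC=3: DEC 2 -> ACC=3
Event 17 (INT 2): INT 2 arrives: push (MAIN, PC=4), enter IRQ2 at PC=0 (depth now 1)
Event 18 (EXEC): [IRQ2] PC=0: DEC 2 -> ACC=1
Event 19 (INT 1): INT 1 arrives: push (IRQ2, PC=1), enter IRQ1 at PC=0 (depth now 2)
Event 20 (EXEC): [IRQ1] PC=0: DEC 2 -> ACC=-1
Event 21 (EXEC): [IRQ1] PC=1: IRET -> resume IRQ2 at PC=1 (depth now 1)
Event 22 (EXEC): [IRQ2] PC=1: INC 4 -> ACC=3
Event 23 (EXEC): [IRQ2] PC=2: IRET -> resume MAIN at PC=4 (depth now 0)
Event 24 (EXEC): [MAIN] PC=4: DEC 1 -> ACC=2
Event 25 (EXEC): [MAIN] PC=5: INC 4 -> ACC=6
Event 26 (EXEC): [MAIN] PC=6: INC 1 -> ACC=7
Event 27 (EXEC): [MAIN] PC=7: HALT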